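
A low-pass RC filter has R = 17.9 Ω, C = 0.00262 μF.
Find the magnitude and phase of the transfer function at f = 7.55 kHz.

Step 1 — Angular frequency: ω = 2π·7550 = 4.744e+04 rad/s.
Step 2 — Transfer function: H(jω) = 1/(1 + jωRC).
Step 3 — Denominator: 1 + jωRC = 1 + j·4.744e+04·17.9·2.62e-09 = 1 + j0.002225.
Step 4 — H = 1 - j0.002225.
Step 5 — Magnitude: |H| = 1 (-0.0 dB); phase: φ = -0.1°.

|H| = 1 (-0.0 dB), φ = -0.1°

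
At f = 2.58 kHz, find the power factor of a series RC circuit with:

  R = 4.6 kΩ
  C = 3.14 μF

Step 1 — Angular frequency: ω = 2π·f = 2π·2580 = 1.621e+04 rad/s.
Step 2 — Component impedances:
  R: Z = R = 4600 Ω
  C: Z = 1/(jωC) = -j/(ω·C) = 0 - j19.65 Ω
Step 3 — Series combination: Z_total = R + C = 4600 - j19.65 Ω = 4600∠-0.2° Ω.
Step 4 — Power factor: PF = cos(φ) = Re(Z)/|Z| = 4600/4600 = 1.
Step 5 — Type: Im(Z) = -19.65 ⇒ leading (phase φ = -0.2°).

PF = 1 (leading, φ = -0.2°)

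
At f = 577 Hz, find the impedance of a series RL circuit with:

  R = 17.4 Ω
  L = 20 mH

Step 1 — Angular frequency: ω = 2π·f = 2π·577 = 3625 rad/s.
Step 2 — Component impedances:
  R: Z = R = 17.4 Ω
  L: Z = jωL = j·3625·0.02 = 0 + j72.51 Ω
Step 3 — Series combination: Z_total = R + L = 17.4 + j72.51 Ω = 74.57∠76.5° Ω.

Z = 17.4 + j72.51 Ω = 74.57∠76.5° Ω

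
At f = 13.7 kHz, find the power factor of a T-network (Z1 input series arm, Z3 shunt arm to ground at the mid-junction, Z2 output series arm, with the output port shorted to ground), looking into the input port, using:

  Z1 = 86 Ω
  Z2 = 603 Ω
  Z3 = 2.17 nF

Step 1 — Angular frequency: ω = 2π·f = 2π·1.37e+04 = 8.608e+04 rad/s.
Step 2 — Component impedances:
  Z1: Z = R = 86 Ω
  Z2: Z = R = 603 Ω
  Z3: Z = 1/(jωC) = -j/(ω·C) = 0 - j5354 Ω
Step 3 — With the output port shorted to ground, the output series arm Z2 runs from the junction to ground; the shunt arm Z3 also runs from the junction to ground. They appear in parallel: Z3 || Z2 = 595.4 - j67.07 Ω.
Step 4 — Series with input arm Z1: Z_in = Z1 + (Z3 || Z2) = 681.4 - j67.07 Ω = 684.7∠-5.6° Ω.
Step 5 — Power factor: PF = cos(φ) = Re(Z)/|Z| = 681.4/684.7 = 0.9952.
Step 6 — Type: Im(Z) = -67.07 ⇒ leading (phase φ = -5.6°).

PF = 0.9952 (leading, φ = -5.6°)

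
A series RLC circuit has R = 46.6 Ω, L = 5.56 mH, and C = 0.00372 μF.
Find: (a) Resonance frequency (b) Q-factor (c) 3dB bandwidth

Step 1 — Resonance: ω₀ = 1/√(LC) = 1/√(0.00556·3.72e-09) = 2.199e+05 rad/s.
Step 2 — f₀ = ω₀/(2π) = 3.5e+04 Hz.
Step 3 — Series Q: Q = ω₀L/R = 2.199e+05·0.00556/46.6 = 26.23.
Step 4 — Bandwidth: Δω = ω₀/Q = 8381 rad/s; BW = Δω/(2π) = 1334 Hz.

(a) f₀ = 3.5e+04 Hz  (b) Q = 26.23  (c) BW = 1334 Hz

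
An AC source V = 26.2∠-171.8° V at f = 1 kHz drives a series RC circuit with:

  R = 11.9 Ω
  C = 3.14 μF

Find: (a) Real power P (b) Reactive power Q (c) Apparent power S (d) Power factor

Step 1 — Angular frequency: ω = 2π·f = 2π·1000 = 6283 rad/s.
Step 2 — Component impedances:
  R: Z = R = 11.9 Ω
  C: Z = 1/(jωC) = -j/(ω·C) = 0 - j50.69 Ω
Step 3 — Series combination: Z_total = R + C = 11.9 - j50.69 Ω = 52.06∠-76.8° Ω.
Step 4 — Source phasor: V = 26.2∠-171.8° V = -25.93 - j3.737 V.
Step 5 — Current: I = V / Z = -0.04397 - j0.5013 A = 0.5032∠-95.0° A.
Step 6 — Complex power: S = V·I* = 3.013 - j12.84 VA.
Step 7 — Real power: P = Re(S) = 3.013 W.
Step 8 — Reactive power: Q = Im(S) = -12.84 VAR.
Step 9 — Apparent power: |S| = 13.18 VA.
Step 10 — Power factor: PF = P/|S| = 0.2286 (leading).

(a) P = 3.013 W  (b) Q = -12.84 VAR  (c) S = 13.18 VA  (d) PF = 0.2286 (leading)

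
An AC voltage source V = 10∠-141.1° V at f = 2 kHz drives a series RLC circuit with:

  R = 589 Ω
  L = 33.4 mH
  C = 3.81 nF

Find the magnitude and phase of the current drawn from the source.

Step 1 — Angular frequency: ω = 2π·f = 2π·2000 = 1.257e+04 rad/s.
Step 2 — Component impedances:
  R: Z = R = 589 Ω
  L: Z = jωL = j·1.257e+04·0.0334 = 0 + j419.7 Ω
  C: Z = 1/(jωC) = -j/(ω·C) = 0 - j2.089e+04 Ω
Step 3 — Series combination: Z_total = R + L + C = 589 - j2.047e+04 Ω = 2.048e+04∠-88.4° Ω.
Step 4 — Source phasor: V = 10∠-141.1° V = -7.782 - j6.28 V.
Step 5 — Ohm's law: I = V / Z_total = (-7.782 - j6.28) / (589 - j2.047e+04) = 0.0002956 - j0.0003888 A.
Step 6 — Convert to polar: |I| = 0.0004884 A, ∠I = -52.7°.

I = 0.0004884∠-52.7° A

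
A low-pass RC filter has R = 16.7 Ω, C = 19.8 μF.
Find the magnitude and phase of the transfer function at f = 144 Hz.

Step 1 — Angular frequency: ω = 2π·144 = 904.8 rad/s.
Step 2 — Transfer function: H(jω) = 1/(1 + jωRC).
Step 3 — Denominator: 1 + jωRC = 1 + j·904.8·16.7·1.98e-05 = 1 + j0.2992.
Step 4 — H = 0.9178 - j0.2746.
Step 5 — Magnitude: |H| = 0.958 (-0.4 dB); phase: φ = -16.7°.

|H| = 0.958 (-0.4 dB), φ = -16.7°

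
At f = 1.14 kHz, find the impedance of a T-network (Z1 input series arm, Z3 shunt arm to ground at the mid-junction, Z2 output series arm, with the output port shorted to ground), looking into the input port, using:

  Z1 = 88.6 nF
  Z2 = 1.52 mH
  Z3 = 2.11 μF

Step 1 — Angular frequency: ω = 2π·f = 2π·1140 = 7163 rad/s.
Step 2 — Component impedances:
  Z1: Z = 1/(jωC) = -j/(ω·C) = 0 - j1576 Ω
  Z2: Z = jωL = j·7163·0.00152 = 0 + j10.89 Ω
  Z3: Z = 1/(jωC) = -j/(ω·C) = 0 - j66.17 Ω
Step 3 — With the output port shorted to ground, the output series arm Z2 runs from the junction to ground; the shunt arm Z3 also runs from the junction to ground. They appear in parallel: Z3 || Z2 = 0 + j13.03 Ω.
Step 4 — Series with input arm Z1: Z_in = Z1 + (Z3 || Z2) = 0 - j1563 Ω = 1563∠-90.0° Ω.

Z = 0 - j1563 Ω = 1563∠-90.0° Ω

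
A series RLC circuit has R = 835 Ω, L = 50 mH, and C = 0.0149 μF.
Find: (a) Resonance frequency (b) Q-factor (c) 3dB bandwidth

Step 1 — Resonance: ω₀ = 1/√(LC) = 1/√(0.05·1.49e-08) = 3.664e+04 rad/s.
Step 2 — f₀ = ω₀/(2π) = 5831 Hz.
Step 3 — Series Q: Q = ω₀L/R = 3.664e+04·0.05/835 = 2.194.
Step 4 — Bandwidth: Δω = ω₀/Q = 1.67e+04 rad/s; BW = Δω/(2π) = 2658 Hz.

(a) f₀ = 5831 Hz  (b) Q = 2.194  (c) BW = 2658 Hz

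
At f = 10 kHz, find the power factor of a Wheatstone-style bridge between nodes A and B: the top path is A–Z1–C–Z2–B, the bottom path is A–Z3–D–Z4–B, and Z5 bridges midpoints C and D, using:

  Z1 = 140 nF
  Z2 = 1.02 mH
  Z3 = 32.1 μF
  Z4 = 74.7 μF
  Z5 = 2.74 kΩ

Step 1 — Angular frequency: ω = 2π·f = 2π·1e+04 = 6.283e+04 rad/s.
Step 2 — Component impedances:
  Z1: Z = 1/(jωC) = -j/(ω·C) = 0 - j113.7 Ω
  Z2: Z = jωL = j·6.283e+04·0.00102 = 0 + j64.09 Ω
  Z3: Z = 1/(jωC) = -j/(ω·C) = 0 - j0.4958 Ω
  Z4: Z = 1/(jωC) = -j/(ω·C) = 0 - j0.2131 Ω
  Z5: Z = R = 2740 Ω
Step 3 — Bridge requires nodal analysis (the Z5 bridge couples midpoints C and D, so the two paths cannot be reduced to a simple series/parallel combination). Setting node B to ground and injecting 1 A at node A, the 3-node admittance system at A, C, D solves to V_A = Z_AB = 0.000451 - j0.6989 Ω = 0.6989∠-90.0° Ω.
Step 4 — Power factor: PF = cos(φ) = Re(Z)/|Z| = 0.000451/0.6989 = 0.0006453.
Step 5 — Type: Im(Z) = -0.6989 ⇒ leading (phase φ = -90.0°).

PF = 0.0006453 (leading, φ = -90.0°)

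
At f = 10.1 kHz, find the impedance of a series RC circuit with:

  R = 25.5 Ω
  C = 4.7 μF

Step 1 — Angular frequency: ω = 2π·f = 2π·1.01e+04 = 6.346e+04 rad/s.
Step 2 — Component impedances:
  R: Z = R = 25.5 Ω
  C: Z = 1/(jωC) = -j/(ω·C) = 0 - j3.353 Ω
Step 3 — Series combination: Z_total = R + C = 25.5 - j3.353 Ω = 25.72∠-7.5° Ω.

Z = 25.5 - j3.353 Ω = 25.72∠-7.5° Ω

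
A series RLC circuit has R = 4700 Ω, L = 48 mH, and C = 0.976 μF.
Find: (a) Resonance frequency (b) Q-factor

Step 1 — Resonance condition Im(Z)=0 gives ω₀ = 1/√(LC).
Step 2 — ω₀ = 1/√(0.048·9.76e-07) = 4620 rad/s.
Step 3 — f₀ = ω₀/(2π) = 735.3 Hz.
Step 4 — Series Q: Q = ω₀L/R = 4620·0.048/4700 = 0.04718.

(a) f₀ = 735.3 Hz  (b) Q = 0.04718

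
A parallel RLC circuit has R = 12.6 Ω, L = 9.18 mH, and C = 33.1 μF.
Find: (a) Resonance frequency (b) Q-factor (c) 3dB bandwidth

Step 1 — Resonance: ω₀ = 1/√(LC) = 1/√(0.00918·3.31e-05) = 1814 rad/s.
Step 2 — f₀ = ω₀/(2π) = 288.7 Hz.
Step 3 — Parallel Q: Q = R/(ω₀L) = 12.6/(1814·0.00918) = 0.7566.
Step 4 — Bandwidth: Δω = ω₀/Q = 2398 rad/s; BW = Δω/(2π) = 381.6 Hz.

(a) f₀ = 288.7 Hz  (b) Q = 0.7566  (c) BW = 381.6 Hz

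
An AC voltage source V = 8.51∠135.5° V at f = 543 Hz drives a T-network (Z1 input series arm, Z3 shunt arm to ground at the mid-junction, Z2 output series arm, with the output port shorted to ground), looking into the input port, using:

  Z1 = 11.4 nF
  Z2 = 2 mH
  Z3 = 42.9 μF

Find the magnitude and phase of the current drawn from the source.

Step 1 — Angular frequency: ω = 2π·f = 2π·543 = 3412 rad/s.
Step 2 — Component impedances:
  Z1: Z = 1/(jωC) = -j/(ω·C) = 0 - j2.571e+04 Ω
  Z2: Z = jωL = j·3412·0.002 = 0 + j6.824 Ω
  Z3: Z = 1/(jωC) = -j/(ω·C) = 0 - j6.832 Ω
Step 3 — With the output port shorted to ground, the output series arm Z2 runs from the junction to ground; the shunt arm Z3 also runs from the junction to ground. They appear in parallel: Z3 || Z2 = 0 + j5359 Ω.
Step 4 — Series with input arm Z1: Z_in = Z1 + (Z3 || Z2) = 0 - j2.035e+04 Ω = 2.035e+04∠-90.0° Ω.
Step 5 — Source phasor: V = 8.51∠135.5° V = -6.07 + j5.965 V.
Step 6 — Ohm's law: I = V / Z_total = (-6.07 + j5.965) / (0 - j2.035e+04) = -0.0002931 - j0.0002982 A.
Step 7 — Convert to polar: |I| = 0.0004181 A, ∠I = -134.5°.

I = 0.0004181∠-134.5° A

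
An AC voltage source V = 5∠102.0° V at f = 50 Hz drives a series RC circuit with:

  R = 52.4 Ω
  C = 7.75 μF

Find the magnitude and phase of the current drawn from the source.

Step 1 — Angular frequency: ω = 2π·f = 2π·50 = 314.2 rad/s.
Step 2 — Component impedances:
  R: Z = R = 52.4 Ω
  C: Z = 1/(jωC) = -j/(ω·C) = 0 - j410.7 Ω
Step 3 — Series combination: Z_total = R + C = 52.4 - j410.7 Ω = 414.1∠-82.7° Ω.
Step 4 — Source phasor: V = 5∠102.0° V = -1.04 + j4.891 V.
Step 5 — Ohm's law: I = V / Z_total = (-1.04 + j4.891) / (52.4 - j410.7) = -0.01203 - j0.0009957 A.
Step 6 — Convert to polar: |I| = 0.01208 A, ∠I = -175.3°.

I = 0.01208∠-175.3° A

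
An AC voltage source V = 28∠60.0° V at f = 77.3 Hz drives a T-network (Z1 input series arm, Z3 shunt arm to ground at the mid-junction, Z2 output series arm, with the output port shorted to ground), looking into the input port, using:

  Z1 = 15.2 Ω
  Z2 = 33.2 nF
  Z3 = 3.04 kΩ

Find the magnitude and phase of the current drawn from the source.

Step 1 — Angular frequency: ω = 2π·f = 2π·77.3 = 485.7 rad/s.
Step 2 — Component impedances:
  Z1: Z = R = 15.2 Ω
  Z2: Z = 1/(jωC) = -j/(ω·C) = 0 - j6.202e+04 Ω
  Z3: Z = R = 3040 Ω
Step 3 — With the output port shorted to ground, the output series arm Z2 runs from the junction to ground; the shunt arm Z3 also runs from the junction to ground. They appear in parallel: Z3 || Z2 = 3033 - j148.7 Ω.
Step 4 — Series with input arm Z1: Z_in = Z1 + (Z3 || Z2) = 3048 - j148.7 Ω = 3052∠-2.8° Ω.
Step 5 — Source phasor: V = 28∠60.0° V = 14 + j24.25 V.
Step 6 — Ohm's law: I = V / Z_total = (14 + j24.25) / (3048 - j148.7) = 0.004195 + j0.00816 A.
Step 7 — Convert to polar: |I| = 0.009176 A, ∠I = 62.8°.

I = 0.009176∠62.8° A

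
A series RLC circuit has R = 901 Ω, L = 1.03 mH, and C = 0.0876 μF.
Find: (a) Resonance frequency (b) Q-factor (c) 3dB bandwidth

Step 1 — Resonance: ω₀ = 1/√(LC) = 1/√(0.00103·8.76e-08) = 1.053e+05 rad/s.
Step 2 — f₀ = ω₀/(2π) = 1.676e+04 Hz.
Step 3 — Series Q: Q = ω₀L/R = 1.053e+05·0.00103/901 = 0.1203.
Step 4 — Bandwidth: Δω = ω₀/Q = 8.748e+05 rad/s; BW = Δω/(2π) = 1.392e+05 Hz.

(a) f₀ = 1.676e+04 Hz  (b) Q = 0.1203  (c) BW = 1.392e+05 Hz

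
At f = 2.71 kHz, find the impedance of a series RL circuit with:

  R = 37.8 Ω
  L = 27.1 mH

Step 1 — Angular frequency: ω = 2π·f = 2π·2710 = 1.703e+04 rad/s.
Step 2 — Component impedances:
  R: Z = R = 37.8 Ω
  L: Z = jωL = j·1.703e+04·0.0271 = 0 + j461.4 Ω
Step 3 — Series combination: Z_total = R + L = 37.8 + j461.4 Ω = 463∠85.3° Ω.

Z = 37.8 + j461.4 Ω = 463∠85.3° Ω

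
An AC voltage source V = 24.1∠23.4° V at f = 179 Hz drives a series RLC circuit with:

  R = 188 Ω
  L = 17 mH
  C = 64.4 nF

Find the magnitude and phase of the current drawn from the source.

Step 1 — Angular frequency: ω = 2π·f = 2π·179 = 1125 rad/s.
Step 2 — Component impedances:
  R: Z = R = 188 Ω
  L: Z = jωL = j·1125·0.017 = 0 + j19.12 Ω
  C: Z = 1/(jωC) = -j/(ω·C) = 0 - j1.381e+04 Ω
Step 3 — Series combination: Z_total = R + L + C = 188 - j1.379e+04 Ω = 1.379e+04∠-89.2° Ω.
Step 4 — Source phasor: V = 24.1∠23.4° V = 22.12 + j9.571 V.
Step 5 — Ohm's law: I = V / Z_total = (22.12 + j9.571) / (188 - j1.379e+04) = -0.0006722 + j0.001613 A.
Step 6 — Convert to polar: |I| = 0.001748 A, ∠I = 112.6°.

I = 0.001748∠112.6° A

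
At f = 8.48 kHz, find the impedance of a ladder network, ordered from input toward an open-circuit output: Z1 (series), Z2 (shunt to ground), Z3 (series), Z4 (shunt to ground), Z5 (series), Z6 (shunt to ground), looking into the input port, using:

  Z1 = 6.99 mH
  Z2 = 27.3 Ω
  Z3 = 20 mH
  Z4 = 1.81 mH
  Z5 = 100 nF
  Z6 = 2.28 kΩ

Step 1 — Angular frequency: ω = 2π·f = 2π·8480 = 5.328e+04 rad/s.
Step 2 — Component impedances:
  Z1: Z = jωL = j·5.328e+04·0.00699 = 0 + j372.4 Ω
  Z2: Z = R = 27.3 Ω
  Z3: Z = jωL = j·5.328e+04·0.02 = 0 + j1066 Ω
  Z4: Z = jωL = j·5.328e+04·0.00181 = 0 + j96.44 Ω
  Z5: Z = 1/(jωC) = -j/(ω·C) = 0 - j187.7 Ω
  Z6: Z = R = 2280 Ω
Step 3 — Ladder network (open output): work backward from the far end, alternating series and parallel combinations. Z_in = 27.28 + j373.1 Ω = 374.1∠85.8° Ω.

Z = 27.28 + j373.1 Ω = 374.1∠85.8° Ω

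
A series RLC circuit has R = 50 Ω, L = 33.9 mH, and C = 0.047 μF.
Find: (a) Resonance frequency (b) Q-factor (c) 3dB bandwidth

Step 1 — Resonance: ω₀ = 1/√(LC) = 1/√(0.0339·4.7e-08) = 2.505e+04 rad/s.
Step 2 — f₀ = ω₀/(2π) = 3987 Hz.
Step 3 — Series Q: Q = ω₀L/R = 2.505e+04·0.0339/50 = 16.99.
Step 4 — Bandwidth: Δω = ω₀/Q = 1475 rad/s; BW = Δω/(2π) = 234.7 Hz.

(a) f₀ = 3987 Hz  (b) Q = 16.99  (c) BW = 234.7 Hz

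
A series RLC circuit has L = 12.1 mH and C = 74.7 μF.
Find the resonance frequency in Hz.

Step 1 — Resonance condition Im(Z)=0 gives ω₀ = 1/√(LC).
Step 2 — ω₀ = 1/√(0.0121·7.47e-05) = 1052 rad/s.
Step 3 — f₀ = ω₀/(2π) = 167.4 Hz.

f₀ = 167.4 Hz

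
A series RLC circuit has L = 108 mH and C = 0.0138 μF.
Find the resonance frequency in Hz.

Step 1 — Resonance condition Im(Z)=0 gives ω₀ = 1/√(LC).
Step 2 — ω₀ = 1/√(0.108·1.38e-08) = 2.59e+04 rad/s.
Step 3 — f₀ = ω₀/(2π) = 4123 Hz.

f₀ = 4123 Hz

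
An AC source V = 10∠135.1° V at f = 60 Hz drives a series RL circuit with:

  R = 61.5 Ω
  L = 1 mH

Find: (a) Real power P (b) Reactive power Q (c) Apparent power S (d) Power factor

Step 1 — Angular frequency: ω = 2π·f = 2π·60 = 377 rad/s.
Step 2 — Component impedances:
  R: Z = R = 61.5 Ω
  L: Z = jωL = j·377·0.001 = 0 + j0.377 Ω
Step 3 — Series combination: Z_total = R + L = 61.5 + j0.377 Ω = 61.5∠0.4° Ω.
Step 4 — Source phasor: V = 10∠135.1° V = -7.083 + j7.059 V.
Step 5 — Current: I = V / Z = -0.1145 + j0.1155 A = 0.1626∠134.7° A.
Step 6 — Complex power: S = V·I* = 1.626 + j0.009967 VA.
Step 7 — Real power: P = Re(S) = 1.626 W.
Step 8 — Reactive power: Q = Im(S) = 0.009967 VAR.
Step 9 — Apparent power: |S| = 1.626 VA.
Step 10 — Power factor: PF = P/|S| = 1 (lagging).

(a) P = 1.626 W  (b) Q = 0.009967 VAR  (c) S = 1.626 VA  (d) PF = 1 (lagging)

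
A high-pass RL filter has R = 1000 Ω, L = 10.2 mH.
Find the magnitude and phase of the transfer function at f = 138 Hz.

Step 1 — Angular frequency: ω = 2π·138 = 867.1 rad/s.
Step 2 — Transfer function: H(jω) = jωL/(R + jωL).
Step 3 — Numerator jωL = j·8.844; denominator R + jωL = 1000 + j8.844.
Step 4 — H = 7.821e-05 + j0.008844.
Step 5 — Magnitude: |H| = 0.008844 (-41.1 dB); phase: φ = 89.5°.

|H| = 0.008844 (-41.1 dB), φ = 89.5°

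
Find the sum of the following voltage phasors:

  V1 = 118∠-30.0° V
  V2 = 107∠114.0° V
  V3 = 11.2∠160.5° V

Step 1 — Convert each phasor to rectangular form:
  V1 = 118·(cos(-30.0°) + j·sin(-30.0°)) = 102.2 - j59 V
  V2 = 107·(cos(114.0°) + j·sin(114.0°)) = -43.52 + j97.75 V
  V3 = 11.2·(cos(160.5°) + j·sin(160.5°)) = -10.56 + j3.739 V
Step 2 — Sum components: V_total = 48.11 + j42.49 V.
Step 3 — Convert to polar: |V_total| = 64.19 V, ∠V_total = 41.4°.

V_total = 64.19∠41.4° V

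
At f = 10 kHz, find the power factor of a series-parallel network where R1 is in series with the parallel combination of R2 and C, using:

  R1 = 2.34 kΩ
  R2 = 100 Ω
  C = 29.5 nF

Step 1 — Angular frequency: ω = 2π·f = 2π·1e+04 = 6.283e+04 rad/s.
Step 2 — Component impedances:
  R1: Z = R = 2340 Ω
  R2: Z = R = 100 Ω
  C: Z = 1/(jωC) = -j/(ω·C) = 0 - j539.5 Ω
Step 3 — Parallel branch: R2 || C = 1/(1/R2 + 1/C) = 96.68 - j17.92 Ω.
Step 4 — Series with R1: Z_total = R1 + (R2 || C) = 2437 - j17.92 Ω = 2437∠-0.4° Ω.
Step 5 — Power factor: PF = cos(φ) = Re(Z)/|Z| = 2437/2437 = 1.
Step 6 — Type: Im(Z) = -17.92 ⇒ leading (phase φ = -0.4°).

PF = 1 (leading, φ = -0.4°)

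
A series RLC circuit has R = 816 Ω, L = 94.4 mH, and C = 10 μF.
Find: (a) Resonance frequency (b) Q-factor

Step 1 — Resonance condition Im(Z)=0 gives ω₀ = 1/√(LC).
Step 2 — ω₀ = 1/√(0.0944·1e-05) = 1029 rad/s.
Step 3 — f₀ = ω₀/(2π) = 163.8 Hz.
Step 4 — Series Q: Q = ω₀L/R = 1029·0.0944/816 = 0.1191.

(a) f₀ = 163.8 Hz  (b) Q = 0.1191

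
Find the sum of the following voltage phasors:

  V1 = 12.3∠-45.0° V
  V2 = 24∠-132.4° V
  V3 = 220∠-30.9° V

Step 1 — Convert each phasor to rectangular form:
  V1 = 12.3·(cos(-45.0°) + j·sin(-45.0°)) = 8.697 - j8.697 V
  V2 = 24·(cos(-132.4°) + j·sin(-132.4°)) = -16.18 - j17.72 V
  V3 = 220·(cos(-30.9°) + j·sin(-30.9°)) = 188.8 - j113 V
Step 2 — Sum components: V_total = 181.3 - j139.4 V.
Step 3 — Convert to polar: |V_total| = 228.7 V, ∠V_total = -37.6°.

V_total = 228.7∠-37.6° V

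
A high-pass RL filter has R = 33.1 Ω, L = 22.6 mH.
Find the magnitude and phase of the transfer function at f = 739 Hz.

Step 1 — Angular frequency: ω = 2π·739 = 4643 rad/s.
Step 2 — Transfer function: H(jω) = jωL/(R + jωL).
Step 3 — Numerator jωL = j·104.9; denominator R + jωL = 33.1 + j104.9.
Step 4 — H = 0.9095 + j0.2869.
Step 5 — Magnitude: |H| = 0.9537 (-0.4 dB); phase: φ = 17.5°.

|H| = 0.9537 (-0.4 dB), φ = 17.5°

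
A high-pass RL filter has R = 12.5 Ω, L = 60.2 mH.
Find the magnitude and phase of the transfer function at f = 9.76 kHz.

Step 1 — Angular frequency: ω = 2π·9760 = 6.132e+04 rad/s.
Step 2 — Transfer function: H(jω) = jωL/(R + jωL).
Step 3 — Numerator jωL = j·3692; denominator R + jωL = 12.5 + j3692.
Step 4 — H = 1 + j0.003386.
Step 5 — Magnitude: |H| = 1 (-0.0 dB); phase: φ = 0.2°.

|H| = 1 (-0.0 dB), φ = 0.2°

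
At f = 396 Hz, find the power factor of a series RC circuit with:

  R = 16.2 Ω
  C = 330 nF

Step 1 — Angular frequency: ω = 2π·f = 2π·396 = 2488 rad/s.
Step 2 — Component impedances:
  R: Z = R = 16.2 Ω
  C: Z = 1/(jωC) = -j/(ω·C) = 0 - j1218 Ω
Step 3 — Series combination: Z_total = R + C = 16.2 - j1218 Ω = 1218∠-89.2° Ω.
Step 4 — Power factor: PF = cos(φ) = Re(Z)/|Z| = 16.2/1218 = 0.0133.
Step 5 — Type: Im(Z) = -1218 ⇒ leading (phase φ = -89.2°).

PF = 0.0133 (leading, φ = -89.2°)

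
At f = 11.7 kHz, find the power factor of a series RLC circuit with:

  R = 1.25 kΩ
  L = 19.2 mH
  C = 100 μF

Step 1 — Angular frequency: ω = 2π·f = 2π·1.17e+04 = 7.351e+04 rad/s.
Step 2 — Component impedances:
  R: Z = R = 1250 Ω
  L: Z = jωL = j·7.351e+04·0.0192 = 0 + j1411 Ω
  C: Z = 1/(jωC) = -j/(ω·C) = 0 - j0.136 Ω
Step 3 — Series combination: Z_total = R + L + C = 1250 + j1411 Ω = 1885∠48.5° Ω.
Step 4 — Power factor: PF = cos(φ) = Re(Z)/|Z| = 1250/1885.3 = 0.663.
Step 5 — Type: Im(Z) = 1411 ⇒ lagging (phase φ = 48.5°).

PF = 0.663 (lagging, φ = 48.5°)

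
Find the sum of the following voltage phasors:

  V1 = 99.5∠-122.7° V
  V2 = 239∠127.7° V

Step 1 — Convert each phasor to rectangular form:
  V1 = 99.5·(cos(-122.7°) + j·sin(-122.7°)) = -53.75 - j83.73 V
  V2 = 239·(cos(127.7°) + j·sin(127.7°)) = -146.2 + j189.1 V
Step 2 — Sum components: V_total = -199.9 + j105.4 V.
Step 3 — Convert to polar: |V_total| = 226 V, ∠V_total = 152.2°.

V_total = 226∠152.2° V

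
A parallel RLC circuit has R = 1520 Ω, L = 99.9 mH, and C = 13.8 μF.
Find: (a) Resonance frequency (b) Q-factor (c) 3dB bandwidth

Step 1 — Resonance: ω₀ = 1/√(LC) = 1/√(0.0999·1.38e-05) = 851.7 rad/s.
Step 2 — f₀ = ω₀/(2π) = 135.5 Hz.
Step 3 — Parallel Q: Q = R/(ω₀L) = 1520/(851.7·0.0999) = 17.86.
Step 4 — Bandwidth: Δω = ω₀/Q = 47.67 rad/s; BW = Δω/(2π) = 7.587 Hz.

(a) f₀ = 135.5 Hz  (b) Q = 17.86  (c) BW = 7.587 Hz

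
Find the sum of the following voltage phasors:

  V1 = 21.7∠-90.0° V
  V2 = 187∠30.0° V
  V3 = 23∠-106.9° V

Step 1 — Convert each phasor to rectangular form:
  V1 = 21.7·(cos(-90.0°) + j·sin(-90.0°)) = 0 - j21.7 V
  V2 = 187·(cos(30.0°) + j·sin(30.0°)) = 161.9 + j93.5 V
  V3 = 23·(cos(-106.9°) + j·sin(-106.9°)) = -6.686 - j22.01 V
Step 2 — Sum components: V_total = 155.3 + j49.79 V.
Step 3 — Convert to polar: |V_total| = 163 V, ∠V_total = 17.8°.

V_total = 163∠17.8° V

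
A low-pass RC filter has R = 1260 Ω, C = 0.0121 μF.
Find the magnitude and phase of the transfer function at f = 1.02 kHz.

Step 1 — Angular frequency: ω = 2π·1020 = 6409 rad/s.
Step 2 — Transfer function: H(jω) = 1/(1 + jωRC).
Step 3 — Denominator: 1 + jωRC = 1 + j·6409·1260·1.21e-08 = 1 + j0.09771.
Step 4 — H = 0.9905 - j0.09679.
Step 5 — Magnitude: |H| = 0.9953 (-0.0 dB); phase: φ = -5.6°.

|H| = 0.9953 (-0.0 dB), φ = -5.6°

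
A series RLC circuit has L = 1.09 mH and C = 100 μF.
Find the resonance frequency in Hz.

Step 1 — Resonance condition Im(Z)=0 gives ω₀ = 1/√(LC).
Step 2 — ω₀ = 1/√(0.00109·0.0001) = 3029 rad/s.
Step 3 — f₀ = ω₀/(2π) = 482.1 Hz.

f₀ = 482.1 Hz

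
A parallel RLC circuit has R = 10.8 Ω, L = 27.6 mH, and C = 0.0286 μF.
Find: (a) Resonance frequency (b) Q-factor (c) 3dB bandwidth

Step 1 — Resonance: ω₀ = 1/√(LC) = 1/√(0.0276·2.86e-08) = 3.559e+04 rad/s.
Step 2 — f₀ = ω₀/(2π) = 5665 Hz.
Step 3 — Parallel Q: Q = R/(ω₀L) = 10.8/(3.559e+04·0.0276) = 0.01099.
Step 4 — Bandwidth: Δω = ω₀/Q = 3.238e+06 rad/s; BW = Δω/(2π) = 5.153e+05 Hz.

(a) f₀ = 5665 Hz  (b) Q = 0.01099  (c) BW = 5.153e+05 Hz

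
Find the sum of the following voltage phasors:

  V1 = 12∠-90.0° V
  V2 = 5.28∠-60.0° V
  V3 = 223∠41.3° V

Step 1 — Convert each phasor to rectangular form:
  V1 = 12·(cos(-90.0°) + j·sin(-90.0°)) = 0 - j12 V
  V2 = 5.28·(cos(-60.0°) + j·sin(-60.0°)) = 2.64 - j4.573 V
  V3 = 223·(cos(41.3°) + j·sin(41.3°)) = 167.5 + j147.2 V
Step 2 — Sum components: V_total = 170.2 + j130.6 V.
Step 3 — Convert to polar: |V_total| = 214.5 V, ∠V_total = 37.5°.

V_total = 214.5∠37.5° V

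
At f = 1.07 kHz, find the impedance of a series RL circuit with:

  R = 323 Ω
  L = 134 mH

Step 1 — Angular frequency: ω = 2π·f = 2π·1070 = 6723 rad/s.
Step 2 — Component impedances:
  R: Z = R = 323 Ω
  L: Z = jωL = j·6723·0.134 = 0 + j900.9 Ω
Step 3 — Series combination: Z_total = R + L = 323 + j900.9 Ω = 957∠70.3° Ω.

Z = 323 + j900.9 Ω = 957∠70.3° Ω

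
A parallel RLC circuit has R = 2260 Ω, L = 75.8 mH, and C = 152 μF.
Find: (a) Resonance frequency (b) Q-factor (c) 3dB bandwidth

Step 1 — Resonance: ω₀ = 1/√(LC) = 1/√(0.0758·0.000152) = 294.6 rad/s.
Step 2 — f₀ = ω₀/(2π) = 46.89 Hz.
Step 3 — Parallel Q: Q = R/(ω₀L) = 2260/(294.6·0.0758) = 101.2.
Step 4 — Bandwidth: Δω = ω₀/Q = 2.911 rad/s; BW = Δω/(2π) = 0.4633 Hz.

(a) f₀ = 46.89 Hz  (b) Q = 101.2  (c) BW = 0.4633 Hz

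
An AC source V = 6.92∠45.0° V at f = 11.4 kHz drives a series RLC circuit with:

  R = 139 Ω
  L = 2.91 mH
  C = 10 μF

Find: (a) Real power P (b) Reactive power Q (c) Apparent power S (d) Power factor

Step 1 — Angular frequency: ω = 2π·f = 2π·1.14e+04 = 7.163e+04 rad/s.
Step 2 — Component impedances:
  R: Z = R = 139 Ω
  L: Z = jωL = j·7.163e+04·0.00291 = 0 + j208.4 Ω
  C: Z = 1/(jωC) = -j/(ω·C) = 0 - j1.396 Ω
Step 3 — Series combination: Z_total = R + L + C = 139 + j207 Ω = 249.4∠56.1° Ω.
Step 4 — Source phasor: V = 6.92∠45.0° V = 4.893 + j4.893 V.
Step 5 — Current: I = V / Z = 0.02723 - j0.005354 A = 0.02775∠-11.1° A.
Step 6 — Complex power: S = V·I* = 0.107 + j0.1594 VA.
Step 7 — Real power: P = Re(S) = 0.107 W.
Step 8 — Reactive power: Q = Im(S) = 0.1594 VAR.
Step 9 — Apparent power: |S| = 0.192 VA.
Step 10 — Power factor: PF = P/|S| = 0.5574 (lagging).

(a) P = 0.107 W  (b) Q = 0.1594 VAR  (c) S = 0.192 VA  (d) PF = 0.5574 (lagging)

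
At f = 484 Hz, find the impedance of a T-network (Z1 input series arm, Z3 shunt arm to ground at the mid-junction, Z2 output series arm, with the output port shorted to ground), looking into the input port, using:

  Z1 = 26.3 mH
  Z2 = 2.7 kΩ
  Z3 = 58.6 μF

Step 1 — Angular frequency: ω = 2π·f = 2π·484 = 3041 rad/s.
Step 2 — Component impedances:
  Z1: Z = jωL = j·3041·0.0263 = 0 + j79.98 Ω
  Z2: Z = R = 2700 Ω
  Z3: Z = 1/(jωC) = -j/(ω·C) = 0 - j5.611 Ω
Step 3 — With the output port shorted to ground, the output series arm Z2 runs from the junction to ground; the shunt arm Z3 also runs from the junction to ground. They appear in parallel: Z3 || Z2 = 0.01166 - j5.611 Ω.
Step 4 — Series with input arm Z1: Z_in = Z1 + (Z3 || Z2) = 0.01166 + j74.37 Ω = 74.37∠90.0° Ω.

Z = 0.01166 + j74.37 Ω = 74.37∠90.0° Ω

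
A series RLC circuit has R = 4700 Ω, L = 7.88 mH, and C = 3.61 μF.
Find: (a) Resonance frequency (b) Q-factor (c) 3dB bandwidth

Step 1 — Resonance: ω₀ = 1/√(LC) = 1/√(0.00788·3.61e-06) = 5929 rad/s.
Step 2 — f₀ = ω₀/(2π) = 943.6 Hz.
Step 3 — Series Q: Q = ω₀L/R = 5929·0.00788/4700 = 0.009941.
Step 4 — Bandwidth: Δω = ω₀/Q = 5.964e+05 rad/s; BW = Δω/(2π) = 9.493e+04 Hz.

(a) f₀ = 943.6 Hz  (b) Q = 0.009941  (c) BW = 9.493e+04 Hz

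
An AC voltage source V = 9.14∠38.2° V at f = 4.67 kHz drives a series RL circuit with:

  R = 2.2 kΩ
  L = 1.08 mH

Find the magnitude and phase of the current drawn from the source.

Step 1 — Angular frequency: ω = 2π·f = 2π·4670 = 2.934e+04 rad/s.
Step 2 — Component impedances:
  R: Z = R = 2200 Ω
  L: Z = jωL = j·2.934e+04·0.00108 = 0 + j31.69 Ω
Step 3 — Series combination: Z_total = R + L = 2200 + j31.69 Ω = 2200∠0.8° Ω.
Step 4 — Source phasor: V = 9.14∠38.2° V = 7.183 + j5.652 V.
Step 5 — Ohm's law: I = V / Z_total = (7.183 + j5.652) / (2200 + j31.69) = 0.003301 + j0.002522 A.
Step 6 — Convert to polar: |I| = 0.004154 A, ∠I = 37.4°.

I = 0.004154∠37.4° A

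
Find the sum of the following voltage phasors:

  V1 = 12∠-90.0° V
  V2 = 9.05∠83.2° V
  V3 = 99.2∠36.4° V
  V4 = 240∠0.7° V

Step 1 — Convert each phasor to rectangular form:
  V1 = 12·(cos(-90.0°) + j·sin(-90.0°)) = 0 - j12 V
  V2 = 9.05·(cos(83.2°) + j·sin(83.2°)) = 1.072 + j8.986 V
  V3 = 99.2·(cos(36.4°) + j·sin(36.4°)) = 79.85 + j58.87 V
  V4 = 240·(cos(0.7°) + j·sin(0.7°)) = 240 + j2.932 V
Step 2 — Sum components: V_total = 320.9 + j58.79 V.
Step 3 — Convert to polar: |V_total| = 326.2 V, ∠V_total = 10.4°.

V_total = 326.2∠10.4° V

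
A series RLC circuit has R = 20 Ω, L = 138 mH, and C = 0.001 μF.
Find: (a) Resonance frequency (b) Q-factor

Step 1 — Resonance condition Im(Z)=0 gives ω₀ = 1/√(LC).
Step 2 — ω₀ = 1/√(0.138·1e-09) = 8.513e+04 rad/s.
Step 3 — f₀ = ω₀/(2π) = 1.355e+04 Hz.
Step 4 — Series Q: Q = ω₀L/R = 8.513e+04·0.138/20 = 587.4.

(a) f₀ = 1.355e+04 Hz  (b) Q = 587.4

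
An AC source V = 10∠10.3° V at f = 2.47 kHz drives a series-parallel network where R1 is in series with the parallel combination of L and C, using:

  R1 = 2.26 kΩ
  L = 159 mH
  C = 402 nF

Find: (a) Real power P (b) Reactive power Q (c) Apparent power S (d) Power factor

Step 1 — Angular frequency: ω = 2π·f = 2π·2470 = 1.552e+04 rad/s.
Step 2 — Component impedances:
  R1: Z = R = 2260 Ω
  L: Z = jωL = j·1.552e+04·0.159 = 0 + j2468 Ω
  C: Z = 1/(jωC) = -j/(ω·C) = 0 - j160.3 Ω
Step 3 — Parallel branch: L || C = 1/(1/L + 1/C) = 0 - j171.4 Ω.
Step 4 — Series with R1: Z_total = R1 + (L || C) = 2260 - j171.4 Ω = 2266∠-4.3° Ω.
Step 5 — Source phasor: V = 10∠10.3° V = 9.839 + j1.788 V.
Step 6 — Current: I = V / Z = 0.004269 + j0.001115 A = 0.004412∠14.6° A.
Step 7 — Complex power: S = V·I* = 0.04399 - j0.003337 VA.
Step 8 — Real power: P = Re(S) = 0.04399 W.
Step 9 — Reactive power: Q = Im(S) = -0.003337 VAR.
Step 10 — Apparent power: |S| = 0.04412 VA.
Step 11 — Power factor: PF = P/|S| = 0.9971 (leading).

(a) P = 0.04399 W  (b) Q = -0.003337 VAR  (c) S = 0.04412 VA  (d) PF = 0.9971 (leading)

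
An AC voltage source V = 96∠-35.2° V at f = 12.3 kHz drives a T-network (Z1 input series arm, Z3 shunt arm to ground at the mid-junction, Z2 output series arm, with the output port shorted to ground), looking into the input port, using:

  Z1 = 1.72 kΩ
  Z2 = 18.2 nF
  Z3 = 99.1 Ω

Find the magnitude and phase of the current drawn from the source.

Step 1 — Angular frequency: ω = 2π·f = 2π·1.23e+04 = 7.728e+04 rad/s.
Step 2 — Component impedances:
  Z1: Z = R = 1720 Ω
  Z2: Z = 1/(jωC) = -j/(ω·C) = 0 - j711 Ω
  Z3: Z = R = 99.1 Ω
Step 3 — With the output port shorted to ground, the output series arm Z2 runs from the junction to ground; the shunt arm Z3 also runs from the junction to ground. They appear in parallel: Z3 || Z2 = 97.21 - j13.55 Ω.
Step 4 — Series with input arm Z1: Z_in = Z1 + (Z3 || Z2) = 1817 - j13.55 Ω = 1817∠-0.4° Ω.
Step 5 — Source phasor: V = 96∠-35.2° V = 78.45 - j55.34 V.
Step 6 — Ohm's law: I = V / Z_total = (78.45 - j55.34) / (1817 - j13.55) = 0.04339 - j0.03013 A.
Step 7 — Convert to polar: |I| = 0.05283 A, ∠I = -34.8°.

I = 0.05283∠-34.8° A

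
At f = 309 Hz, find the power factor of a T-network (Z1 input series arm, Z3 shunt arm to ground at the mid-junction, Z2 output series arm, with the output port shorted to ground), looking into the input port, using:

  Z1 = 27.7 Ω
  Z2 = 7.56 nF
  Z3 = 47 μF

Step 1 — Angular frequency: ω = 2π·f = 2π·309 = 1942 rad/s.
Step 2 — Component impedances:
  Z1: Z = R = 27.7 Ω
  Z2: Z = 1/(jωC) = -j/(ω·C) = 0 - j6.813e+04 Ω
  Z3: Z = 1/(jωC) = -j/(ω·C) = 0 - j10.96 Ω
Step 3 — With the output port shorted to ground, the output series arm Z2 runs from the junction to ground; the shunt arm Z3 also runs from the junction to ground. They appear in parallel: Z3 || Z2 = 0 - j10.96 Ω.
Step 4 — Series with input arm Z1: Z_in = Z1 + (Z3 || Z2) = 27.7 - j10.96 Ω = 29.79∠-21.6° Ω.
Step 5 — Power factor: PF = cos(φ) = Re(Z)/|Z| = 27.7/29.788 = 0.9299.
Step 6 — Type: Im(Z) = -10.96 ⇒ leading (phase φ = -21.6°).

PF = 0.9299 (leading, φ = -21.6°)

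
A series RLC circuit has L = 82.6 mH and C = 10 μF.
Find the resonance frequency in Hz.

Step 1 — Resonance condition Im(Z)=0 gives ω₀ = 1/√(LC).
Step 2 — ω₀ = 1/√(0.0826·1e-05) = 1100 rad/s.
Step 3 — f₀ = ω₀/(2π) = 175.1 Hz.

f₀ = 175.1 Hz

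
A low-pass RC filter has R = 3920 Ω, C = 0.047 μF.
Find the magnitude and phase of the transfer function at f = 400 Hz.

Step 1 — Angular frequency: ω = 2π·400 = 2513 rad/s.
Step 2 — Transfer function: H(jω) = 1/(1 + jωRC).
Step 3 — Denominator: 1 + jωRC = 1 + j·2513·3920·4.7e-08 = 1 + j0.463.
Step 4 — H = 0.8234 - j0.3813.
Step 5 — Magnitude: |H| = 0.9074 (-0.8 dB); phase: φ = -24.8°.

|H| = 0.9074 (-0.8 dB), φ = -24.8°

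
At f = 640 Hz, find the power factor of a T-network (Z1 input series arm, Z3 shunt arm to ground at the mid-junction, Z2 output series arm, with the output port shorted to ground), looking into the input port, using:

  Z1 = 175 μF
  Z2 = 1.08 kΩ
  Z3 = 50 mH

Step 1 — Angular frequency: ω = 2π·f = 2π·640 = 4021 rad/s.
Step 2 — Component impedances:
  Z1: Z = 1/(jωC) = -j/(ω·C) = 0 - j1.421 Ω
  Z2: Z = R = 1080 Ω
  Z3: Z = jωL = j·4021·0.05 = 0 + j201.1 Ω
Step 3 — With the output port shorted to ground, the output series arm Z2 runs from the junction to ground; the shunt arm Z3 also runs from the junction to ground. They appear in parallel: Z3 || Z2 = 36.18 + j194.3 Ω.
Step 4 — Series with input arm Z1: Z_in = Z1 + (Z3 || Z2) = 36.18 + j192.9 Ω = 196.3∠79.4° Ω.
Step 5 — Power factor: PF = cos(φ) = Re(Z)/|Z| = 36.18/196.3 = 0.1843.
Step 6 — Type: Im(Z) = 192.9 ⇒ lagging (phase φ = 79.4°).

PF = 0.1843 (lagging, φ = 79.4°)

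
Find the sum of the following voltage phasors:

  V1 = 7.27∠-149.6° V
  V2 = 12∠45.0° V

Step 1 — Convert each phasor to rectangular form:
  V1 = 7.27·(cos(-149.6°) + j·sin(-149.6°)) = -6.27 - j3.679 V
  V2 = 12·(cos(45.0°) + j·sin(45.0°)) = 8.485 + j8.485 V
Step 2 — Sum components: V_total = 2.215 + j4.806 V.
Step 3 — Convert to polar: |V_total| = 5.292 V, ∠V_total = 65.3°.

V_total = 5.292∠65.3° V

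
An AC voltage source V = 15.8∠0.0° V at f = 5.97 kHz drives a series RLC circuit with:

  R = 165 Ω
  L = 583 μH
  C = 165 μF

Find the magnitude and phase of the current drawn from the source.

Step 1 — Angular frequency: ω = 2π·f = 2π·5970 = 3.751e+04 rad/s.
Step 2 — Component impedances:
  R: Z = R = 165 Ω
  L: Z = jωL = j·3.751e+04·0.000583 = 0 + j21.87 Ω
  C: Z = 1/(jωC) = -j/(ω·C) = 0 - j0.1616 Ω
Step 3 — Series combination: Z_total = R + L + C = 165 + j21.71 Ω = 166.4∠7.5° Ω.
Step 4 — Source phasor: V = 15.8∠0.0° V = 15.8 V.
Step 5 — Ohm's law: I = V / Z_total = (15.8) / (165 + j21.71) = 0.09413 - j0.01238 A.
Step 6 — Convert to polar: |I| = 0.09494 A, ∠I = -7.5°.

I = 0.09494∠-7.5° A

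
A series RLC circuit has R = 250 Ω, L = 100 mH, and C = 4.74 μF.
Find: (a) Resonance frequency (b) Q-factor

Step 1 — Resonance condition Im(Z)=0 gives ω₀ = 1/√(LC).
Step 2 — ω₀ = 1/√(0.1·4.74e-06) = 1452 rad/s.
Step 3 — f₀ = ω₀/(2π) = 231.2 Hz.
Step 4 — Series Q: Q = ω₀L/R = 1452·0.1/250 = 0.581.

(a) f₀ = 231.2 Hz  (b) Q = 0.581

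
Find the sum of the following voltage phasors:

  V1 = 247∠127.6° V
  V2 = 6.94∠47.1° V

Step 1 — Convert each phasor to rectangular form:
  V1 = 247·(cos(127.6°) + j·sin(127.6°)) = -150.7 + j195.7 V
  V2 = 6.94·(cos(47.1°) + j·sin(47.1°)) = 4.724 + j5.084 V
Step 2 — Sum components: V_total = -146 + j200.8 V.
Step 3 — Convert to polar: |V_total| = 248.2 V, ∠V_total = 126.0°.

V_total = 248.2∠126.0° V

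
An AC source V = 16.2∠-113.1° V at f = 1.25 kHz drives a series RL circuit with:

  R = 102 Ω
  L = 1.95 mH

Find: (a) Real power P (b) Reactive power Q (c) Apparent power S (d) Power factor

Step 1 — Angular frequency: ω = 2π·f = 2π·1250 = 7854 rad/s.
Step 2 — Component impedances:
  R: Z = R = 102 Ω
  L: Z = jωL = j·7854·0.00195 = 0 + j15.32 Ω
Step 3 — Series combination: Z_total = R + L = 102 + j15.32 Ω = 103.1∠8.5° Ω.
Step 4 — Source phasor: V = 16.2∠-113.1° V = -6.356 - j14.9 V.
Step 5 — Current: I = V / Z = -0.08239 - j0.1337 A = 0.1571∠-121.6° A.
Step 6 — Complex power: S = V·I* = 2.516 + j0.3778 VA.
Step 7 — Real power: P = Re(S) = 2.516 W.
Step 8 — Reactive power: Q = Im(S) = 0.3778 VAR.
Step 9 — Apparent power: |S| = 2.544 VA.
Step 10 — Power factor: PF = P/|S| = 0.9889 (lagging).

(a) P = 2.516 W  (b) Q = 0.3778 VAR  (c) S = 2.544 VA  (d) PF = 0.9889 (lagging)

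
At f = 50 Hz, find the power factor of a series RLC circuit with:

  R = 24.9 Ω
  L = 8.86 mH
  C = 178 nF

Step 1 — Angular frequency: ω = 2π·f = 2π·50 = 314.2 rad/s.
Step 2 — Component impedances:
  R: Z = R = 24.9 Ω
  L: Z = jωL = j·314.2·0.00886 = 0 + j2.783 Ω
  C: Z = 1/(jωC) = -j/(ω·C) = 0 - j1.788e+04 Ω
Step 3 — Series combination: Z_total = R + L + C = 24.9 - j1.788e+04 Ω = 1.788e+04∠-89.9° Ω.
Step 4 — Power factor: PF = cos(φ) = Re(Z)/|Z| = 24.9/1.788e+04 = 0.001393.
Step 5 — Type: Im(Z) = -1.788e+04 ⇒ leading (phase φ = -89.9°).

PF = 0.001393 (leading, φ = -89.9°)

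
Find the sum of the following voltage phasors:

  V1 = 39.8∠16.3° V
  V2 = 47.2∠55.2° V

Step 1 — Convert each phasor to rectangular form:
  V1 = 39.8·(cos(16.3°) + j·sin(16.3°)) = 38.2 + j11.17 V
  V2 = 47.2·(cos(55.2°) + j·sin(55.2°)) = 26.94 + j38.76 V
Step 2 — Sum components: V_total = 65.14 + j49.93 V.
Step 3 — Convert to polar: |V_total| = 82.07 V, ∠V_total = 37.5°.

V_total = 82.07∠37.5° V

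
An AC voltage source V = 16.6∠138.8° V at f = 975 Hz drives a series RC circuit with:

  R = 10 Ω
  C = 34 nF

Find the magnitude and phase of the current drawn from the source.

Step 1 — Angular frequency: ω = 2π·f = 2π·975 = 6126 rad/s.
Step 2 — Component impedances:
  R: Z = R = 10 Ω
  C: Z = 1/(jωC) = -j/(ω·C) = 0 - j4801 Ω
Step 3 — Series combination: Z_total = R + C = 10 - j4801 Ω = 4801∠-89.9° Ω.
Step 4 — Source phasor: V = 16.6∠138.8° V = -12.49 + j10.93 V.
Step 5 — Ohm's law: I = V / Z_total = (-12.49 + j10.93) / (10 - j4801) = -0.002283 - j0.002597 A.
Step 6 — Convert to polar: |I| = 0.003458 A, ∠I = -131.3°.

I = 0.003458∠-131.3° A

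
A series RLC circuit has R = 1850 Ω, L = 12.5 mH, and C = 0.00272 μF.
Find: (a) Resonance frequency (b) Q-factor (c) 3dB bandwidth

Step 1 — Resonance: ω₀ = 1/√(LC) = 1/√(0.0125·2.72e-09) = 1.715e+05 rad/s.
Step 2 — f₀ = ω₀/(2π) = 2.729e+04 Hz.
Step 3 — Series Q: Q = ω₀L/R = 1.715e+05·0.0125/1850 = 1.159.
Step 4 — Bandwidth: Δω = ω₀/Q = 1.48e+05 rad/s; BW = Δω/(2π) = 2.355e+04 Hz.

(a) f₀ = 2.729e+04 Hz  (b) Q = 1.159  (c) BW = 2.355e+04 Hz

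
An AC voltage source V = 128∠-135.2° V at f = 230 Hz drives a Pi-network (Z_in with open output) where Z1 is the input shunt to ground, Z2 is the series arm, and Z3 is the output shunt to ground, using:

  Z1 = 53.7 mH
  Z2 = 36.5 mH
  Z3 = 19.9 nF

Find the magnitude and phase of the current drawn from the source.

Step 1 — Angular frequency: ω = 2π·f = 2π·230 = 1445 rad/s.
Step 2 — Component impedances:
  Z1: Z = jωL = j·1445·0.0537 = 0 + j77.6 Ω
  Z2: Z = jωL = j·1445·0.0365 = 0 + j52.75 Ω
  Z3: Z = 1/(jωC) = -j/(ω·C) = 0 - j3.477e+04 Ω
Step 3 — With open output, the series arm Z2 and the output shunt Z3 appear in series to ground: Z2 + Z3 = 0 - j3.472e+04 Ω.
Step 4 — Parallel with input shunt Z1: Z_in = Z1 || (Z2 + Z3) = 0 + j77.78 Ω = 77.78∠90.0° Ω.
Step 5 — Source phasor: V = 128∠-135.2° V = -90.83 - j90.19 V.
Step 6 — Ohm's law: I = V / Z_total = (-90.83 - j90.19) / (0 + j77.78) = -1.16 + j1.168 A.
Step 7 — Convert to polar: |I| = 1.646 A, ∠I = 134.8°.

I = 1.646∠134.8° A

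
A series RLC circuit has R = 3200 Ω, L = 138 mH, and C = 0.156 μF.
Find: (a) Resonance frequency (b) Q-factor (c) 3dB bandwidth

Step 1 — Resonance: ω₀ = 1/√(LC) = 1/√(0.138·1.56e-07) = 6816 rad/s.
Step 2 — f₀ = ω₀/(2π) = 1085 Hz.
Step 3 — Series Q: Q = ω₀L/R = 6816·0.138/3200 = 0.2939.
Step 4 — Bandwidth: Δω = ω₀/Q = 2.319e+04 rad/s; BW = Δω/(2π) = 3691 Hz.

(a) f₀ = 1085 Hz  (b) Q = 0.2939  (c) BW = 3691 Hz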